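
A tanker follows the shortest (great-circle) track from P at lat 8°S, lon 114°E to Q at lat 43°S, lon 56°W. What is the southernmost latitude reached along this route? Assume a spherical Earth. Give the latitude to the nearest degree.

≈ 81°S

The great circle lies in the plane with unit normal n̂ = (p₁ × p₂)/|p₁ × p₂|.
Here n̂_z ≈ -0.160; the vertex latitude is φ_max = arccos|n̂_z| ≈ 80.8°.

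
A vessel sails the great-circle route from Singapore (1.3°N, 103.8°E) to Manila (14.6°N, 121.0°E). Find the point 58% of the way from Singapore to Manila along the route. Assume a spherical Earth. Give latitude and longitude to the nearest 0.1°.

Convert each endpoint to a unit vector on the sphere (x = cos φ cos λ, y = cos φ sin λ, z = sin φ).
The central angle between the endpoints is δ = arccos(p₁·p₂) ≈ 0.377 rad (21.6°).
Interpolate at f = 0.58 with slerp weights a = sin((1−f)δ)/sin δ ≈ 0.428, b = sin(fδ)/sin δ ≈ 0.589.
p = a·p₁ + b·p₂ ≈ (-0.396, 0.905, 0.158); φ = arcsin(p_z) ≈ 9.10°, λ = atan2(p_y, p_x) ≈ 113.63°.

≈ 9.1°N, 113.6°E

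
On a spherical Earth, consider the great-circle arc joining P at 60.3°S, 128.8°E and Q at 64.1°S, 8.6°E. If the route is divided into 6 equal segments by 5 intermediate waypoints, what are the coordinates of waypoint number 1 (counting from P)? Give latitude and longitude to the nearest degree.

From cos δ = sin φ₁ sin φ₂ + cos φ₁ cos φ₂ cos Δλ, the central angle is δ ≈ 0.833 rad (47.7°).
Interpolate at f = 1/6 with slerp weights a = sin((1−f)δ)/sin δ ≈ 0.865, b = sin(fδ)/sin δ ≈ 0.187.
p = a·p₁ + b·p₂ ≈ (-0.188, 0.346, -0.919); φ = arcsin(p_z) ≈ -66.82°, λ = atan2(p_y, p_x) ≈ 118.47°.

≈ 67°S, 118°E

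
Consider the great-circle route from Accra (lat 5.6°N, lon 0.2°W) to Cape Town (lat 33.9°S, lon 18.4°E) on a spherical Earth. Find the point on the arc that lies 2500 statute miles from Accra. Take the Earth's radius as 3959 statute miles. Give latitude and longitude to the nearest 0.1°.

The haversine formula gives a central angle δ ≈ 0.755 rad (43.2°) between the endpoints. The total great-circle distance is δ·R ≈ 0.755 × 3959 ≈ 2988 mi, so the target fraction is f = 2500/2988 ≈ 0.837.
Interpolate at f ≈ 0.837 with slerp weights a = sin((1−f)δ)/sin δ ≈ 0.179, b = sin(fδ)/sin δ ≈ 0.862.
p = a·p₁ + b·p₂ ≈ (0.857, 0.225, -0.463); φ = arcsin(p_z) ≈ -27.59°, λ = atan2(p_y, p_x) ≈ 14.72°.

≈ lat 27.6°S, lon 14.7°E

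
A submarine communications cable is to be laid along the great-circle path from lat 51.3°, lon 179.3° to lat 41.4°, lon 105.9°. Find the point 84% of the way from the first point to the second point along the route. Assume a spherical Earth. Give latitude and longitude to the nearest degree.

Convert each endpoint to a unit vector on the sphere (x = cos φ cos λ, y = cos φ sin λ, z = sin φ).
The central angle between the endpoints is δ = arccos(p₁·p₂) ≈ 0.863 rad (49.5°).
Interpolate at f = 0.84 with slerp weights a = sin((1−f)δ)/sin δ ≈ 0.181, b = sin(fδ)/sin δ ≈ 0.873.
p = a·p₁ + b·p₂ ≈ (-0.293, 0.631, 0.719); φ = arcsin(p_z) ≈ 45.93°, λ = atan2(p_y, p_x) ≈ 114.88°.

≈ lat 46°, lon 115°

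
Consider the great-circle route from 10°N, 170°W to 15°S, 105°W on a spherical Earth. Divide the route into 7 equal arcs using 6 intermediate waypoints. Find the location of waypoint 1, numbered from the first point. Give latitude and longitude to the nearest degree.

≈ 6°N, 161°W

From cos δ = sin φ₁ sin φ₂ + cos φ₁ cos φ₂ cos Δλ, the central angle is δ ≈ 1.206 rad (69.1°).
Interpolate at f = 1/7 with slerp weights a = sin((1−f)δ)/sin δ ≈ 0.920, b = sin(fδ)/sin δ ≈ 0.183.
p = a·p₁ + b·p₂ ≈ (-0.938, -0.328, 0.112); φ = arcsin(p_z) ≈ 6.44°, λ = atan2(p_y, p_x) ≈ -160.70°.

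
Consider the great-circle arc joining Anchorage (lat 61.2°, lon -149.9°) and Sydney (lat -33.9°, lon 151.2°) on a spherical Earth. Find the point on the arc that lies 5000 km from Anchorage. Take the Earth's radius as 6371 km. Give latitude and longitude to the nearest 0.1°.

The haversine formula gives a central angle δ ≈ 1.857 rad (106.4°) between the endpoints. The total great-circle distance is δ·R ≈ 1.857 × 6371 ≈ 11830 km, so the target fraction is f = 5000/11830 ≈ 0.423.
Interpolate at f ≈ 0.423 with slerp weights a = sin((1−f)δ)/sin δ ≈ 0.915, b = sin(fδ)/sin δ ≈ 0.737.
p = a·p₁ + b·p₂ ≈ (-0.917, 0.073, 0.391); φ = arcsin(p_z) ≈ 23.04°, λ = atan2(p_y, p_x) ≈ 175.43°.

≈ lat 23.0°, lon 175.4°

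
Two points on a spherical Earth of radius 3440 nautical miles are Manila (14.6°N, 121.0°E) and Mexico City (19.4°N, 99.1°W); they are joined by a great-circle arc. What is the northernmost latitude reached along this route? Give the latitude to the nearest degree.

≈ 42°N

The great circle lies in the plane with unit normal n̂ = (p₁ × p₂)/|p₁ × p₂|.
Here n̂_z ≈ +0.745; the vertex latitude is φ_max = arccos|n̂_z| ≈ 41.8°.
Check via Clairaut: cos φ_max = |cos φ₁| · sin C = cos(14.6°)·sin(50.4°) ≈ 0.745, again giving ≈ 41.8°.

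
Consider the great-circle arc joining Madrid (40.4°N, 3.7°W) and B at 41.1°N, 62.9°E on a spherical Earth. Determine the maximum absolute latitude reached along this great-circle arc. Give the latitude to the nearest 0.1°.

The great circle lies in the plane with unit normal n̂ = (p₁ × p₂)/|p₁ × p₂|.
Here n̂_z ≈ +0.696; the vertex latitude is φ_max = arccos|n̂_z| ≈ 45.9°.

≈ 45.9°N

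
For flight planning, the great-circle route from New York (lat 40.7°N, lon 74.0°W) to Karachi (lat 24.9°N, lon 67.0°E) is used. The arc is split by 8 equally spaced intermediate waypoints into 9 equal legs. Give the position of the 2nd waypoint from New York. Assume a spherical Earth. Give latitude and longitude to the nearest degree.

Write both endpoints as unit vectors p₁, p₂ with components (cos φ cos λ, cos φ sin λ, sin φ).
The central angle between the endpoints is δ = arccos(p₁·p₂) ≈ 1.834 rad (105.1°).
Interpolate at f = 2/9 with slerp weights a = sin((1−f)δ)/sin δ ≈ 1.025, b = sin(fδ)/sin δ ≈ 0.410.
p = a·p₁ + b·p₂ ≈ (0.360, -0.404, 0.841); φ = arcsin(p_z) ≈ 57.25°, λ = atan2(p_y, p_x) ≈ -48.34°.

≈ lat 57°N, lon 48°W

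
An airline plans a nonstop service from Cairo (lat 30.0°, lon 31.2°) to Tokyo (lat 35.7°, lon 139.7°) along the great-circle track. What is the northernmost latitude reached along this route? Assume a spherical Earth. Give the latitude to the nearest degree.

≈ 48°

The great circle lies in the plane with unit normal n̂ = (p₁ × p₂)/|p₁ × p₂|.
Here n̂_z ≈ +0.669; the vertex latitude is φ_max = arccos|n̂_z| ≈ 48.0°.
Check via Clairaut: cos φ_max = |cos φ₁| · sin C = cos(30.0°)·sin(50.5°) ≈ 0.669, again giving ≈ 48.0°.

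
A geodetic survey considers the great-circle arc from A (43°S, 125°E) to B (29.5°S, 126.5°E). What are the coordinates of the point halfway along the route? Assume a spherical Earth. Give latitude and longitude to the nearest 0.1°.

≈ (36.3°S, 125.8°E)

From cos δ = sin φ₁ sin φ₂ + cos φ₁ cos φ₂ cos Δλ, the central angle is δ ≈ 0.237 rad (13.6°).
Interpolate at f = 1/2 with slerp weights a = sin((1−f)δ)/sin δ ≈ 0.504, b = sin(fδ)/sin δ ≈ 0.504.
p = a·p₁ + b·p₂ ≈ (-0.472, 0.654, -0.591); φ = arcsin(p_z) ≈ -36.25°, λ = atan2(p_y, p_x) ≈ 125.82°.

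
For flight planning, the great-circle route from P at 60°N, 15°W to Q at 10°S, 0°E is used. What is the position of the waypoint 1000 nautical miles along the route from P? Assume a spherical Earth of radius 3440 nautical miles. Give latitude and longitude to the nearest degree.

Write both endpoints as unit vectors p₁, p₂ with components (cos φ cos λ, cos φ sin λ, sin φ).
The central angle between the endpoints is δ = arccos(p₁·p₂) ≈ 1.240 rad (71.0°). The total great-circle distance is δ·R ≈ 1.240 × 3440 ≈ 4264 nmi, so the target fraction is f = 1000/4264 ≈ 0.235.
Interpolate at f ≈ 0.235 with slerp weights a = sin((1−f)δ)/sin δ ≈ 0.859, b = sin(fδ)/sin δ ≈ 0.303.
p = a·p₁ + b·p₂ ≈ (0.714, -0.111, 0.692); φ = arcsin(p_z) ≈ 43.76°, λ = atan2(p_y, p_x) ≈ -8.86°.

≈ 44°N, 9°W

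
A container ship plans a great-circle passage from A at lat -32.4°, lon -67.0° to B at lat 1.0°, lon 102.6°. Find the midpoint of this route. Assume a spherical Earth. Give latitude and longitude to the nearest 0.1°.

The haversine formula gives a central angle δ ≈ 2.567 rad (147.1°) between the endpoints.
Interpolate at f = 1/2 with slerp weights a = sin((1−f)δ)/sin δ ≈ 1.766, b = sin(fδ)/sin δ ≈ 1.766.
p = a·p₁ + b·p₂ ≈ (0.197, 0.351, -0.915); φ = arcsin(p_z) ≈ -66.27°, λ = atan2(p_y, p_x) ≈ 60.62°.

≈ lat -66.3°, lon 60.6°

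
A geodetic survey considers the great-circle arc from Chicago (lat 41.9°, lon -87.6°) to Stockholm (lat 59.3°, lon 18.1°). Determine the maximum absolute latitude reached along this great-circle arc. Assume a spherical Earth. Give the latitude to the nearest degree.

The great circle lies in the plane with unit normal n̂ = (p₁ × p₂)/|p₁ × p₂|.
Here n̂_z ≈ +0.415; the vertex latitude is φ_max = arccos|n̂_z| ≈ 65.5°.
Check via Clairaut: cos φ_max = |cos φ₁| · sin C = cos(41.9°)·sin(33.9°) ≈ 0.415, again giving ≈ 65.5°.

≈ 65°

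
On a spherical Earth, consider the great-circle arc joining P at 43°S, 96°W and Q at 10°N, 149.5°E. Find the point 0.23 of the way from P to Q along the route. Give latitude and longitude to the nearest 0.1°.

The haversine formula gives a central angle δ ≈ 2.001 rad (114.7°) between the endpoints.
Interpolate at f = 0.23 with slerp weights a = sin((1−f)δ)/sin δ ≈ 1.100, b = sin(fδ)/sin δ ≈ 0.489.
p = a·p₁ + b·p₂ ≈ (-0.499, -0.556, -0.665); φ = arcsin(p_z) ≈ -41.70°, λ = atan2(p_y, p_x) ≈ -131.91°.

≈ 41.7°S, 131.9°W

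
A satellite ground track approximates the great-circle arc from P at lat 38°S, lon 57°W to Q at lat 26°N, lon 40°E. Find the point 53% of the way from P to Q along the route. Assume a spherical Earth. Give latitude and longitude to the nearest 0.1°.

From cos δ = sin φ₁ sin φ₂ + cos φ₁ cos φ₂ cos Δλ, the central angle is δ ≈ 1.935 rad (110.9°).
Interpolate at f = 0.53 with slerp weights a = sin((1−f)δ)/sin δ ≈ 0.845, b = sin(fδ)/sin δ ≈ 0.915.
p = a·p₁ + b·p₂ ≈ (0.992, -0.030, -0.119); φ = arcsin(p_z) ≈ -6.83°, λ = atan2(p_y, p_x) ≈ -1.70°.

≈ lat 6.8°S, lon 1.7°W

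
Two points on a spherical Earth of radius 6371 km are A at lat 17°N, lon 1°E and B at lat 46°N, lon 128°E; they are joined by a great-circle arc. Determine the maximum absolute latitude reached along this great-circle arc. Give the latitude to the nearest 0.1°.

The great circle lies in the plane with unit normal n̂ = (p₁ × p₂)/|p₁ × p₂|.
Here n̂_z ≈ +0.540; the vertex latitude is φ_max = arccos|n̂_z| ≈ 57.3°.
Check via Clairaut: cos φ_max = |cos φ₁| · sin C = cos(17.0°)·sin(34.4°) ≈ 0.540, again giving ≈ 57.3°.

≈ 57.3°N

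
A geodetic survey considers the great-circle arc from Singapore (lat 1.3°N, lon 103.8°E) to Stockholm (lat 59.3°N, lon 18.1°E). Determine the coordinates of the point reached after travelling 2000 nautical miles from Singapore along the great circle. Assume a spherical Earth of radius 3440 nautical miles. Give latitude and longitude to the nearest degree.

≈ lat 29°N, lon 85°E

Convert each endpoint to a unit vector on the sphere (x = cos φ cos λ, y = cos φ sin λ, z = sin φ).
The central angle between the endpoints is δ = arccos(p₁·p₂) ≈ 1.513 rad (86.7°). The total great-circle distance is δ·R ≈ 1.513 × 3440 ≈ 5205 nmi, so the target fraction is f = 2000/5205 ≈ 0.384.
Interpolate at f ≈ 0.384 with slerp weights a = sin((1−f)δ)/sin δ ≈ 0.804, b = sin(fδ)/sin δ ≈ 0.550.
p = a·p₁ + b·p₂ ≈ (0.075, 0.868, 0.491); φ = arcsin(p_z) ≈ 29.42°, λ = atan2(p_y, p_x) ≈ 85.04°.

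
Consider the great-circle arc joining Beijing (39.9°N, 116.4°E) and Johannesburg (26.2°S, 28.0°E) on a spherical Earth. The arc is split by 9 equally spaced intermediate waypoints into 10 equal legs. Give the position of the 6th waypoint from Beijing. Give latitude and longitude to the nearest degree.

Write both endpoints as unit vectors p₁, p₂ with components (cos φ cos λ, cos φ sin λ, sin φ).
The central angle between the endpoints is δ = arccos(p₁·p₂) ≈ 1.838 rad (105.3°).
Interpolate at f = 6/10 with slerp weights a = sin((1−f)δ)/sin δ ≈ 0.695, b = sin(fδ)/sin δ ≈ 0.925.
p = a·p₁ + b·p₂ ≈ (0.496, 0.868, 0.038); φ = arcsin(p_z) ≈ 2.15°, λ = atan2(p_y, p_x) ≈ 60.25°.

≈ (2°N, 60°E)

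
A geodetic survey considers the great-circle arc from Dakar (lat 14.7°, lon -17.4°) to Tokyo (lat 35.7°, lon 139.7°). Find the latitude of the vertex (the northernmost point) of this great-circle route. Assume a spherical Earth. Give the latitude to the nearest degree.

≈ 68°

The great circle lies in the plane with unit normal n̂ = (p₁ × p₂)/|p₁ × p₂|.
Here n̂_z ≈ +0.374; the vertex latitude is φ_max = arccos|n̂_z| ≈ 68.1°.
Check via Clairaut: cos φ_max = |cos φ₁| · sin C = cos(14.7°)·sin(22.7°) ≈ 0.374, again giving ≈ 68.1°.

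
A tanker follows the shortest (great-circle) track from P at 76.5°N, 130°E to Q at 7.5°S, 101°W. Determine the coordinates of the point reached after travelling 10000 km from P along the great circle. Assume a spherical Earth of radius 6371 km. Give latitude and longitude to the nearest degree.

≈ 8°N, 104°W

From cos δ = sin φ₁ sin φ₂ + cos φ₁ cos φ₂ cos Δλ, the central angle is δ ≈ 1.847 rad (105.8°). The total great-circle distance is δ·R ≈ 1.847 × 6371 ≈ 11766 km, so the target fraction is f = 10000/11766 ≈ 0.850.
Interpolate at f ≈ 0.850 with slerp weights a = sin((1−f)δ)/sin δ ≈ 0.284, b = sin(fδ)/sin δ ≈ 1.039.
p = a·p₁ + b·p₂ ≈ (-0.239, -0.961, 0.141); φ = arcsin(p_z) ≈ 8.10°, λ = atan2(p_y, p_x) ≈ -103.99°.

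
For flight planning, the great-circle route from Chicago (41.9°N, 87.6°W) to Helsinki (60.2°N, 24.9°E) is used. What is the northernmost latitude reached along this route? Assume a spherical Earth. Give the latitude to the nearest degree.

≈ 68°N

The great circle lies in the plane with unit normal n̂ = (p₁ × p₂)/|p₁ × p₂|.
Here n̂_z ≈ +0.380; the vertex latitude is φ_max = arccos|n̂_z| ≈ 67.7°.
Check via Clairaut: cos φ_max = |cos φ₁| · sin C = cos(41.9°)·sin(30.7°) ≈ 0.380, again giving ≈ 67.7°.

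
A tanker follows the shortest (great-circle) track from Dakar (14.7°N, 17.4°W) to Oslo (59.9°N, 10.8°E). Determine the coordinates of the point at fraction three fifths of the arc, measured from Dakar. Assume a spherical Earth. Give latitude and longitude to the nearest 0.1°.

From cos δ = sin φ₁ sin φ₂ + cos φ₁ cos φ₂ cos Δλ, the central angle is δ ≈ 0.867 rad (49.7°).
Interpolate at f = 3/5 with slerp weights a = sin((1−f)δ)/sin δ ≈ 0.446, b = sin(fδ)/sin δ ≈ 0.652.
p = a·p₁ + b·p₂ ≈ (0.733, -0.068, 0.677); φ = arcsin(p_z) ≈ 42.62°, λ = atan2(p_y, p_x) ≈ -5.28°.

≈ 42.6°N, 5.3°W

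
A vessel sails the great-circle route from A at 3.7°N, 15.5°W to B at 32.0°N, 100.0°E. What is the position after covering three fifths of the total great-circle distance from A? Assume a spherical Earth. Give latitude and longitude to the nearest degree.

≈ 34°N, 47°E

The haversine formula gives a central angle δ ≈ 1.907 rad (109.3°) between the endpoints.
Interpolate at f = 3/5 with slerp weights a = sin((1−f)δ)/sin δ ≈ 0.732, b = sin(fδ)/sin δ ≈ 0.965.
p = a·p₁ + b·p₂ ≈ (0.562, 0.610, 0.558); φ = arcsin(p_z) ≈ 33.94°, λ = atan2(p_y, p_x) ≈ 47.36°.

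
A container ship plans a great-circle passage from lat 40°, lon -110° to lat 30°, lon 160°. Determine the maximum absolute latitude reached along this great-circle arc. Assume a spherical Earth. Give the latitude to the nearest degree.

≈ 46°

The great circle lies in the plane with unit normal n̂ = (p₁ × p₂)/|p₁ × p₂|.
Here n̂_z ≈ -0.701; the vertex latitude is φ_max = arccos|n̂_z| ≈ 45.5°.
Check via Clairaut: cos φ_max = |cos φ₁| · sin C = cos(40.0°)·sin(66.1°) ≈ 0.701, again giving ≈ 45.5°.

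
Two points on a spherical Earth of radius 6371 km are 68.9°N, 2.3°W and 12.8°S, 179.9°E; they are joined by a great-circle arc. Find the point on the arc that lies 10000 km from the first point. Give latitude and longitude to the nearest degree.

From cos δ = sin φ₁ sin φ₂ + cos φ₁ cos φ₂ cos Δλ, the central angle is δ ≈ 2.162 rad (123.9°). The total great-circle distance is δ·R ≈ 2.162 × 6371 ≈ 13775 km, so the target fraction is f = 10000/13775 ≈ 0.726.
Interpolate at f ≈ 0.726 with slerp weights a = sin((1−f)δ)/sin δ ≈ 0.673, b = sin(fδ)/sin δ ≈ 1.205.
p = a·p₁ + b·p₂ ≈ (-0.933, -0.008, 0.361); φ = arcsin(p_z) ≈ 21.15°, λ = atan2(p_y, p_x) ≈ -179.53°.

≈ 21°N, 180°E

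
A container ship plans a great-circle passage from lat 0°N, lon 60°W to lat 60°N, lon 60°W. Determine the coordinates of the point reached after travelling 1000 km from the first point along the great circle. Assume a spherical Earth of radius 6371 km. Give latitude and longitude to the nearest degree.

Convert each endpoint to a unit vector on the sphere (x = cos φ cos λ, y = cos φ sin λ, z = sin φ).
The central angle between the endpoints is δ = arccos(p₁·p₂) ≈ 1.047 rad (60.0°). The total great-circle distance is δ·R ≈ 1.047 × 6371 ≈ 6672 km, so the target fraction is f = 1000/6672 ≈ 0.150.
Interpolate at f ≈ 0.150 with slerp weights a = sin((1−f)δ)/sin δ ≈ 0.897, b = sin(fδ)/sin δ ≈ 0.180.
p = a·p₁ + b·p₂ ≈ (0.494, -0.855, 0.156); φ = arcsin(p_z) ≈ 8.99°, λ = atan2(p_y, p_x) ≈ -60.00°.

≈ lat 9°N, lon 60°W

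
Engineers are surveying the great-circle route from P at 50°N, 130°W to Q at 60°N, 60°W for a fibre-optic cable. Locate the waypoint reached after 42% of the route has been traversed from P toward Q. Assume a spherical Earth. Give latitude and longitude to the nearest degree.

≈ 59°N, 106°W

Write both endpoints as unit vectors p₁, p₂ with components (cos φ cos λ, cos φ sin λ, sin φ).
The central angle between the endpoints is δ = arccos(p₁·p₂) ≈ 0.687 rad (39.3°).
Interpolate at f = 0.42 with slerp weights a = sin((1−f)δ)/sin δ ≈ 0.612, b = sin(fδ)/sin δ ≈ 0.449.
p = a·p₁ + b·p₂ ≈ (-0.141, -0.495, 0.857); φ = arcsin(p_z) ≈ 59.00°, λ = atan2(p_y, p_x) ≈ -105.84°.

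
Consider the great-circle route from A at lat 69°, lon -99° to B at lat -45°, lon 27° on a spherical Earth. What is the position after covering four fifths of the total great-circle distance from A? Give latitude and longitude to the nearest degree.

≈ lat -19°, lon 12°

Write both endpoints as unit vectors p₁, p₂ with components (cos φ cos λ, cos φ sin λ, sin φ).
The central angle between the endpoints is δ = arccos(p₁·p₂) ≈ 2.513 rad (144.0°).
Interpolate at f = 4/5 with slerp weights a = sin((1−f)δ)/sin δ ≈ 0.820, b = sin(fδ)/sin δ ≈ 1.540.
p = a·p₁ + b·p₂ ≈ (0.924, 0.204, -0.323); φ = arcsin(p_z) ≈ -18.86°, λ = atan2(p_y, p_x) ≈ 12.45°.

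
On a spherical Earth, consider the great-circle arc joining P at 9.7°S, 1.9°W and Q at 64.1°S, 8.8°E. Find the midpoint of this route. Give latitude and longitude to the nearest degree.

The haversine formula gives a central angle δ ≈ 0.959 rad (54.9°) between the endpoints.
Interpolate at f = 1/2 with slerp weights a = sin((1−f)δ)/sin δ ≈ 0.564, b = sin(fδ)/sin δ ≈ 0.564.
p = a·p₁ + b·p₂ ≈ (0.798, 0.019, -0.602); φ = arcsin(p_z) ≈ -37.00°, λ = atan2(p_y, p_x) ≈ 1.38°.

≈ 37°S, 1°E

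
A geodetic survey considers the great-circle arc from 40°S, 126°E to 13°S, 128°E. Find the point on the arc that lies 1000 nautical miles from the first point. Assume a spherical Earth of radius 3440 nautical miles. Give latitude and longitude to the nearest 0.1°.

Convert each endpoint to a unit vector on the sphere (x = cos φ cos λ, y = cos φ sin λ, z = sin φ).
The central angle between the endpoints is δ = arccos(p₁·p₂) ≈ 0.472 rad (27.1°). The total great-circle distance is δ·R ≈ 0.472 × 3440 ≈ 1625 nmi, so the target fraction is f = 1000/1625 ≈ 0.616.
Interpolate at f ≈ 0.616 with slerp weights a = sin((1−f)δ)/sin δ ≈ 0.397, b = sin(fδ)/sin δ ≈ 0.630.
p = a·p₁ + b·p₂ ≈ (-0.557, 0.730, -0.397); φ = arcsin(p_z) ≈ -23.38°, λ = atan2(p_y, p_x) ≈ 127.34°.

≈ 23.4°S, 127.3°E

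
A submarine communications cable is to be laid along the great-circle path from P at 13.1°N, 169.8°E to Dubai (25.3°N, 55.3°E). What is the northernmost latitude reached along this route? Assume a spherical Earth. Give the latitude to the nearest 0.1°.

The great circle lies in the plane with unit normal n̂ = (p₁ × p₂)/|p₁ × p₂|.
Here n̂_z ≈ -0.832; the vertex latitude is φ_max = arccos|n̂_z| ≈ 33.7°.
Check via Clairaut: cos φ_max = |cos φ₁| · sin C = cos(13.1°)·sin(58.6°) ≈ 0.832, again giving ≈ 33.7°.

≈ 33.7°N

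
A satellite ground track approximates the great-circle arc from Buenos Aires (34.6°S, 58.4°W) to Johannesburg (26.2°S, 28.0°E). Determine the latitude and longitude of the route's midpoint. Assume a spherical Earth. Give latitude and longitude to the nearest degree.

≈ 39°S, 13°W

Write both endpoints as unit vectors p₁, p₂ with components (cos φ cos λ, cos φ sin λ, sin φ).
The central angle between the endpoints is δ = arccos(p₁·p₂) ≈ 1.269 rad (72.7°).
Interpolate at f = 1/2 with slerp weights a = sin((1−f)δ)/sin δ ≈ 0.621, b = sin(fδ)/sin δ ≈ 0.621.
p = a·p₁ + b·p₂ ≈ (0.760, -0.174, -0.627); φ = arcsin(p_z) ≈ -38.81°, λ = atan2(p_y, p_x) ≈ -12.88°.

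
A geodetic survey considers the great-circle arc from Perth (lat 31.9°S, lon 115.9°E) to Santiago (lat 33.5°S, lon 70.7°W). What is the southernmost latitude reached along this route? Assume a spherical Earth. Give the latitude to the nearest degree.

The great circle lies in the plane with unit normal n̂ = (p₁ × p₂)/|p₁ × p₂|.
Here n̂_z ≈ +0.089; the vertex latitude is φ_max = arccos|n̂_z| ≈ 84.9°.
Check via Clairaut: cos φ_max = |cos φ₁| · sin C = cos(31.9°)·sin(174.0°) ≈ 0.089, again giving ≈ 84.9°.

≈ 85°S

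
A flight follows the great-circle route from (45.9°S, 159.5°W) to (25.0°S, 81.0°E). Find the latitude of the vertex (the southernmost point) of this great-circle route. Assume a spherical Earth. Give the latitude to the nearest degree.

≈ 57°S

The great circle lies in the plane with unit normal n̂ = (p₁ × p₂)/|p₁ × p₂|.
Here n̂_z ≈ -0.549; the vertex latitude is φ_max = arccos|n̂_z| ≈ 56.7°.
Check via Clairaut: cos φ_max = |cos φ₁| · sin C = cos(45.9°)·sin(127.9°) ≈ 0.549, again giving ≈ 56.7°.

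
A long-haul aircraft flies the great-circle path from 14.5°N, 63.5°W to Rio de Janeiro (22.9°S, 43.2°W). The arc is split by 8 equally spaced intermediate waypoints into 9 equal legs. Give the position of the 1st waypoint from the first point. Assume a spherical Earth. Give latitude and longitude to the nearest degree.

≈ 10°N, 61°W

Write both endpoints as unit vectors p₁, p₂ with components (cos φ cos λ, cos φ sin λ, sin φ).
The central angle between the endpoints is δ = arccos(p₁·p₂) ≈ 0.739 rad (42.4°).
Interpolate at f = 1/9 with slerp weights a = sin((1−f)δ)/sin δ ≈ 0.907, b = sin(fδ)/sin δ ≈ 0.122.
p = a·p₁ + b·p₂ ≈ (0.473, -0.862, 0.180); φ = arcsin(p_z) ≈ 10.35°, λ = atan2(p_y, p_x) ≈ -61.23°.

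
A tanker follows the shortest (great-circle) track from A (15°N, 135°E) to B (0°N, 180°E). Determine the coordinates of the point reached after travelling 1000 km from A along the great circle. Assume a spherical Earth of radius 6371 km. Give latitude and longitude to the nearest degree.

≈ (13°N, 144°E)

Convert each endpoint to a unit vector on the sphere (x = cos φ cos λ, y = cos φ sin λ, z = sin φ).
The central angle between the endpoints is δ = arccos(p₁·p₂) ≈ 0.819 rad (46.9°). The total great-circle distance is δ·R ≈ 0.819 × 6371 ≈ 5217 km, so the target fraction is f = 1000/5217 ≈ 0.192.
Interpolate at f ≈ 0.192 with slerp weights a = sin((1−f)δ)/sin δ ≈ 0.842, b = sin(fδ)/sin δ ≈ 0.214.
p = a·p₁ + b·p₂ ≈ (-0.789, 0.575, 0.218); φ = arcsin(p_z) ≈ 12.58°, λ = atan2(p_y, p_x) ≈ 143.92°.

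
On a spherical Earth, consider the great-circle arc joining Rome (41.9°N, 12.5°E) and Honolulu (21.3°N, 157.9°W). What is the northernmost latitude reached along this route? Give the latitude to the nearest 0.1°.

The great circle lies in the plane with unit normal n̂ = (p₁ × p₂)/|p₁ × p₂|.
Here n̂_z ≈ -0.129; the vertex latitude is φ_max = arccos|n̂_z| ≈ 82.6°.
Check via Clairaut: cos φ_max = |cos φ₁| · sin C = cos(41.9°)·sin(10.0°) ≈ 0.129, again giving ≈ 82.6°.

≈ 82.6°N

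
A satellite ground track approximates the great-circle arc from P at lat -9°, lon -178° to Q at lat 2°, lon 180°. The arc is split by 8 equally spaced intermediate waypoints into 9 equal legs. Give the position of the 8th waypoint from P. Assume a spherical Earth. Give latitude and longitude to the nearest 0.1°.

Convert each endpoint to a unit vector on the sphere (x = cos φ cos λ, y = cos φ sin λ, z = sin φ).
The central angle between the endpoints is δ = arccos(p₁·p₂) ≈ 0.195 rad (11.2°).
Interpolate at f = 8/9 with slerp weights a = sin((1−f)δ)/sin δ ≈ 0.112, b = sin(fδ)/sin δ ≈ 0.890.
p = a·p₁ + b·p₂ ≈ (-1.000, -0.004, 0.014); φ = arcsin(p_z) ≈ 0.78°, λ = atan2(p_y, p_x) ≈ -179.78°.

≈ lat 0.8°, lon -179.8°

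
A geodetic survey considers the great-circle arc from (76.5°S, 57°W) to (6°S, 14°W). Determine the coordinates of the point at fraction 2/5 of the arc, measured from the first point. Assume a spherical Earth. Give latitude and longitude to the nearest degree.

Write both endpoints as unit vectors p₁, p₂ with components (cos φ cos λ, cos φ sin λ, sin φ).
The central angle between the endpoints is δ = arccos(p₁·p₂) ≈ 1.296 rad (74.3°).
Interpolate at f = 2/5 with slerp weights a = sin((1−f)δ)/sin δ ≈ 0.729, b = sin(fδ)/sin δ ≈ 0.515.
p = a·p₁ + b·p₂ ≈ (0.589, -0.267, -0.763); φ = arcsin(p_z) ≈ -49.69°, λ = atan2(p_y, p_x) ≈ -24.33°.

≈ (50°S, 24°W)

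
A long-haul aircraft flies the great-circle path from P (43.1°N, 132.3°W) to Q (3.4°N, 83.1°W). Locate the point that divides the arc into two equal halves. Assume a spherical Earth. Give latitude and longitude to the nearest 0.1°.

Convert each endpoint to a unit vector on the sphere (x = cos φ cos λ, y = cos φ sin λ, z = sin φ).
The central angle between the endpoints is δ = arccos(p₁·p₂) ≈ 1.028 rad (58.9°).
Interpolate at f = 1/2 with slerp weights a = sin((1−f)δ)/sin δ ≈ 0.574, b = sin(fδ)/sin δ ≈ 0.574.
p = a·p₁ + b·p₂ ≈ (-0.213, -0.879, 0.426); φ = arcsin(p_z) ≈ 25.24°, λ = atan2(p_y, p_x) ≈ -103.64°.

≈ (25.2°N, 103.6°W)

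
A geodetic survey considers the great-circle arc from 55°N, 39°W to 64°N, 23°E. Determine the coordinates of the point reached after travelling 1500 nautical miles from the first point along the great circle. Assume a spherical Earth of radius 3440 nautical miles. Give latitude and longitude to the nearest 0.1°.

≈ 64.7°N, 8.4°E

From cos δ = sin φ₁ sin φ₂ + cos φ₁ cos φ₂ cos Δλ, the central angle is δ ≈ 0.547 rad (31.3°). The total great-circle distance is δ·R ≈ 0.547 × 3440 ≈ 1880 nmi, so the target fraction is f = 1500/1880 ≈ 0.798.
Interpolate at f ≈ 0.798 with slerp weights a = sin((1−f)δ)/sin δ ≈ 0.212, b = sin(fδ)/sin δ ≈ 0.813.
p = a·p₁ + b·p₂ ≈ (0.423, 0.063, 0.904); φ = arcsin(p_z) ≈ 64.72°, λ = atan2(p_y, p_x) ≈ 8.42°.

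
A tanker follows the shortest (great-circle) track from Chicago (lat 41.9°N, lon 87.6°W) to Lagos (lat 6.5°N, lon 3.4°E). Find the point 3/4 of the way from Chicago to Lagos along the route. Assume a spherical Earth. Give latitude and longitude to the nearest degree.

The haversine formula gives a central angle δ ≈ 1.508 rad (86.4°) between the endpoints.
Interpolate at f = 3/4 with slerp weights a = sin((1−f)δ)/sin δ ≈ 0.369, b = sin(fδ)/sin δ ≈ 0.907.
p = a·p₁ + b·p₂ ≈ (0.911, -0.221, 0.349); φ = arcsin(p_z) ≈ 20.42°, λ = atan2(p_y, p_x) ≈ -13.63°.

≈ lat 20°N, lon 14°W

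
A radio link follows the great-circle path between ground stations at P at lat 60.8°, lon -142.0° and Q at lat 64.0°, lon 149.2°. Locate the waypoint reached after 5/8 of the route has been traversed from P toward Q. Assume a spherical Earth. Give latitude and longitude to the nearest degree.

≈ lat 67°, lon 176°

Write both endpoints as unit vectors p₁, p₂ with components (cos φ cos λ, cos φ sin λ, sin φ).
The central angle between the endpoints is δ = arccos(p₁·p₂) ≈ 0.532 rad (30.5°).
Interpolate at f = 5/8 with slerp weights a = sin((1−f)δ)/sin δ ≈ 0.391, b = sin(fδ)/sin δ ≈ 0.643.
p = a·p₁ + b·p₂ ≈ (-0.392, 0.027, 0.919); φ = arcsin(p_z) ≈ 66.83°, λ = atan2(p_y, p_x) ≈ 176.05°.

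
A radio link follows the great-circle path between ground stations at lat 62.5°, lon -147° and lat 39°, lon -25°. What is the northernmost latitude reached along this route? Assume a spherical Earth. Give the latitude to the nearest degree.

≈ 71°

The great circle lies in the plane with unit normal n̂ = (p₁ × p₂)/|p₁ × p₂|.
Here n̂_z ≈ +0.327; the vertex latitude is φ_max = arccos|n̂_z| ≈ 70.9°.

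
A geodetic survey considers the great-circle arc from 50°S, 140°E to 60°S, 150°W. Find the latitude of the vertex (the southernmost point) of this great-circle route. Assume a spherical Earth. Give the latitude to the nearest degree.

The great circle lies in the plane with unit normal n̂ = (p₁ × p₂)/|p₁ × p₂|.
Here n̂_z ≈ +0.476; the vertex latitude is φ_max = arccos|n̂_z| ≈ 61.6°.
Check via Clairaut: cos φ_max = |cos φ₁| · sin C = cos(50.0°)·sin(132.2°) ≈ 0.476, again giving ≈ 61.6°.

≈ 62°S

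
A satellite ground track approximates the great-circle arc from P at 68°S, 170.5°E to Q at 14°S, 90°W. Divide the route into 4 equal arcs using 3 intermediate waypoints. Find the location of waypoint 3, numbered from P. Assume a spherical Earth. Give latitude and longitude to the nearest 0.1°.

Write both endpoints as unit vectors p₁, p₂ with components (cos φ cos λ, cos φ sin λ, sin φ).
The central angle between the endpoints is δ = arccos(p₁·p₂) ≈ 1.406 rad (80.5°).
Interpolate at f = 3/4 with slerp weights a = sin((1−f)δ)/sin δ ≈ 0.349, b = sin(fδ)/sin δ ≈ 0.882.
p = a·p₁ + b·p₂ ≈ (-0.129, -0.834, -0.537); φ = arcsin(p_z) ≈ -32.47°, λ = atan2(p_y, p_x) ≈ -98.79°.

≈ 32.5°S, 98.8°W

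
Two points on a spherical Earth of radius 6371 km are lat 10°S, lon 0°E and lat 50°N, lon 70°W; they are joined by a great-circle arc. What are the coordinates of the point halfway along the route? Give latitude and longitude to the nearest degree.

≈ lat 24°N, lon 27°W

Write both endpoints as unit vectors p₁, p₂ with components (cos φ cos λ, cos φ sin λ, sin φ).
The central angle between the endpoints is δ = arccos(p₁·p₂) ≈ 1.487 rad (85.2°).
Interpolate at f = 1/2 with slerp weights a = sin((1−f)δ)/sin δ ≈ 0.679, b = sin(fδ)/sin δ ≈ 0.679.
p = a·p₁ + b·p₂ ≈ (0.818, -0.410, 0.402); φ = arcsin(p_z) ≈ 23.73°, λ = atan2(p_y, p_x) ≈ -26.63°.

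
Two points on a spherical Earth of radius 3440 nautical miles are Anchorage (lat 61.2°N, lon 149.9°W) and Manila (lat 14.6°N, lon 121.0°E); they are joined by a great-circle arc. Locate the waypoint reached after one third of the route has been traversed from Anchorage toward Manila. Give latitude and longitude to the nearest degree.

≈ lat 54°N, lon 163°E

From cos δ = sin φ₁ sin φ₂ + cos φ₁ cos φ₂ cos Δλ, the central angle is δ ≈ 1.341 rad (76.8°).
Interpolate at f = 1/3 with slerp weights a = sin((1−f)δ)/sin δ ≈ 0.801, b = sin(fδ)/sin δ ≈ 0.444.
p = a·p₁ + b·p₂ ≈ (-0.555, 0.175, 0.813); φ = arcsin(p_z) ≈ 54.43°, λ = atan2(p_y, p_x) ≈ 162.52°.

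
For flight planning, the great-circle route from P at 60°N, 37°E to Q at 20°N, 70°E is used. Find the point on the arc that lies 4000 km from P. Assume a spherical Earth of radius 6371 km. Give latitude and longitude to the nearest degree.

≈ 30°N, 66°E

The haversine formula gives a central angle δ ≈ 0.809 rad (46.4°) between the endpoints. The total great-circle distance is δ·R ≈ 0.809 × 6371 ≈ 5154 km, so the target fraction is f = 4000/5154 ≈ 0.776.
Interpolate at f ≈ 0.776 with slerp weights a = sin((1−f)δ)/sin δ ≈ 0.249, b = sin(fδ)/sin δ ≈ 0.812.
p = a·p₁ + b·p₂ ≈ (0.360, 0.792, 0.493); φ = arcsin(p_z) ≈ 29.55°, λ = atan2(p_y, p_x) ≈ 65.53°.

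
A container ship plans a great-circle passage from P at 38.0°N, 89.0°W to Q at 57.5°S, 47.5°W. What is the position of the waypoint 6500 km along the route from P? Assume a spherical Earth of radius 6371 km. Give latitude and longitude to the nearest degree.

≈ 18°S, 70°W

Convert each endpoint to a unit vector on the sphere (x = cos φ cos λ, y = cos φ sin λ, z = sin φ).
The central angle between the endpoints is δ = arccos(p₁·p₂) ≈ 1.774 rad (101.7°). The total great-circle distance is δ·R ≈ 1.774 × 6371 ≈ 11304 km, so the target fraction is f = 6500/11304 ≈ 0.575.
Interpolate at f ≈ 0.575 with slerp weights a = sin((1−f)δ)/sin δ ≈ 0.699, b = sin(fδ)/sin δ ≈ 0.870.
p = a·p₁ + b·p₂ ≈ (0.325, -0.895, -0.304); φ = arcsin(p_z) ≈ -17.67°, λ = atan2(p_y, p_x) ≈ -70.03°.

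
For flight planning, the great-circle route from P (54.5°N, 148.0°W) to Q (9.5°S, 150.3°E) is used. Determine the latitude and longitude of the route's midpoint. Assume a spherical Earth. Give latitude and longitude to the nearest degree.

≈ (25°N, 172°E)

The haversine formula gives a central angle δ ≈ 1.433 rad (82.1°) between the endpoints.
Interpolate at f = 1/2 with slerp weights a = sin((1−f)δ)/sin δ ≈ 0.663, b = sin(fδ)/sin δ ≈ 0.663.
p = a·p₁ + b·p₂ ≈ (-0.895, 0.120, 0.430); φ = arcsin(p_z) ≈ 25.49°, λ = atan2(p_y, p_x) ≈ 172.36°.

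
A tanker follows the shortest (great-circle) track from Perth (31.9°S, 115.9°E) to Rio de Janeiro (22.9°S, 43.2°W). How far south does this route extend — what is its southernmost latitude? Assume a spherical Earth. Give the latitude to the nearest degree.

≈ 71°S

The great circle lies in the plane with unit normal n̂ = (p₁ × p₂)/|p₁ × p₂|.
Here n̂_z ≈ -0.328; the vertex latitude is φ_max = arccos|n̂_z| ≈ 70.9°.
Check via Clairaut: cos φ_max = |cos φ₁| · sin C = cos(31.9°)·sin(157.3°) ≈ 0.328, again giving ≈ 70.9°.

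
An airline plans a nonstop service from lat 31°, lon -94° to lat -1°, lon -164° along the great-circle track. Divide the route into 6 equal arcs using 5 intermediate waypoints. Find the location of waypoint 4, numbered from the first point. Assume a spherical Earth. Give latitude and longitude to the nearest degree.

≈ lat 12°, lon -143°

Write both endpoints as unit vectors p₁, p₂ with components (cos φ cos λ, cos φ sin λ, sin φ).
The central angle between the endpoints is δ = arccos(p₁·p₂) ≈ 1.283 rad (73.5°).
Interpolate at f = 4/6 with slerp weights a = sin((1−f)δ)/sin δ ≈ 0.432, b = sin(fδ)/sin δ ≈ 0.787.
p = a·p₁ + b·p₂ ≈ (-0.782, -0.587, 0.209); φ = arcsin(p_z) ≈ 12.06°, λ = atan2(p_y, p_x) ≈ -143.13°.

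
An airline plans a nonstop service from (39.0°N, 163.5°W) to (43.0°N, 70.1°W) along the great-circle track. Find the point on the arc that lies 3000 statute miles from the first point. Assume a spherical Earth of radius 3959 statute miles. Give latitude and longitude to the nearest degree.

≈ (51°N, 102°W)

From cos δ = sin φ₁ sin φ₂ + cos φ₁ cos φ₂ cos Δλ, the central angle is δ ≈ 1.164 rad (66.7°). The total great-circle distance is δ·R ≈ 1.164 × 3959 ≈ 4609 mi, so the target fraction is f = 3000/4609 ≈ 0.651.
Interpolate at f ≈ 0.651 with slerp weights a = sin((1−f)δ)/sin δ ≈ 0.430, b = sin(fδ)/sin δ ≈ 0.748.
p = a·p₁ + b·p₂ ≈ (-0.134, -0.610, 0.781); φ = arcsin(p_z) ≈ 51.37°, λ = atan2(p_y, p_x) ≈ -102.44°.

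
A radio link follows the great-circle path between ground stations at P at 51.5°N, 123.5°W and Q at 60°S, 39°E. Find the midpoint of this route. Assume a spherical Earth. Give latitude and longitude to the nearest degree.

Write both endpoints as unit vectors p₁, p₂ with components (cos φ cos λ, cos φ sin λ, sin φ).
The central angle between the endpoints is δ = arccos(p₁·p₂) ≈ 2.916 rad (167.1°).
Interpolate at f = 1/2 with slerp weights a = sin((1−f)δ)/sin δ ≈ 4.438, b = sin(fδ)/sin δ ≈ 4.438.
p = a·p₁ + b·p₂ ≈ (0.200, -0.907, -0.370); φ = arcsin(p_z) ≈ -21.73°, λ = atan2(p_y, p_x) ≈ -77.59°.

≈ 22°S, 78°W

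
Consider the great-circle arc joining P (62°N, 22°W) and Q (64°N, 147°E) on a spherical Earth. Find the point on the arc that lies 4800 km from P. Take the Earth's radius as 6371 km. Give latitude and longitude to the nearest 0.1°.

≈ (74.5°N, 142.6°E)

Write both endpoints as unit vectors p₁, p₂ with components (cos φ cos λ, cos φ sin λ, sin φ).
The central angle between the endpoints is δ = arccos(p₁·p₂) ≈ 0.938 rad (53.7°). The total great-circle distance is δ·R ≈ 0.938 × 6371 ≈ 5975 km, so the target fraction is f = 4800/5975 ≈ 0.803.
Interpolate at f ≈ 0.803 with slerp weights a = sin((1−f)δ)/sin δ ≈ 0.227, b = sin(fδ)/sin δ ≈ 0.849.
p = a·p₁ + b·p₂ ≈ (-0.213, 0.163, 0.963); φ = arcsin(p_z) ≈ 74.46°, λ = atan2(p_y, p_x) ≈ 142.64°.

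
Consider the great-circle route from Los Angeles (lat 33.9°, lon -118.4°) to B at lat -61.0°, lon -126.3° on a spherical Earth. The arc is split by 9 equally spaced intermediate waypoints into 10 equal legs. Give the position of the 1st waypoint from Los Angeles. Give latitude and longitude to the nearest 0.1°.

≈ lat 24.4°, lon -119.1°

From cos δ = sin φ₁ sin φ₂ + cos φ₁ cos φ₂ cos Δλ, the central angle is δ ≈ 1.660 rad (95.1°).
Interpolate at f = 1/10 with slerp weights a = sin((1−f)δ)/sin δ ≈ 1.001, b = sin(fδ)/sin δ ≈ 0.166.
p = a·p₁ + b·p₂ ≈ (-0.443, -0.796, 0.413); φ = arcsin(p_z) ≈ 24.41°, λ = atan2(p_y, p_x) ≈ -119.10°.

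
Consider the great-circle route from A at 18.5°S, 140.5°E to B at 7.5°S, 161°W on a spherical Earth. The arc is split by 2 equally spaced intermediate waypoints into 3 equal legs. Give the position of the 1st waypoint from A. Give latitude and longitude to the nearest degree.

Write both endpoints as unit vectors p₁, p₂ with components (cos φ cos λ, cos φ sin λ, sin φ).
The central angle between the endpoints is δ = arccos(p₁·p₂) ≈ 1.009 rad (57.8°).
Interpolate at f = 1/3 with slerp weights a = sin((1−f)δ)/sin δ ≈ 0.736, b = sin(fδ)/sin δ ≈ 0.390.
p = a·p₁ + b·p₂ ≈ (-0.904, 0.318, -0.285); φ = arcsin(p_z) ≈ -16.53°, λ = atan2(p_y, p_x) ≈ 160.61°.

≈ 17°S, 161°E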